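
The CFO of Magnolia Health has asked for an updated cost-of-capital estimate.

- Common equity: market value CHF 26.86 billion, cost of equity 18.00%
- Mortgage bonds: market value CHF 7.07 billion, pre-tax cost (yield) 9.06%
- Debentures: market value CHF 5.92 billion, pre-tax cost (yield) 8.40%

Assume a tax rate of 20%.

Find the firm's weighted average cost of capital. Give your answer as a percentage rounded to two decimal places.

Total capital V = 26.86 + 7.07 + 5.92 = 39.85.
Equity: weight = 26.86/39.85 = 0.6740; cost = 18%.
Mortgage bonds: weight = 7.07/39.85 = 0.1774; after-tax cost = 9.06% × (1 − 20%) = 7.2480%.
Debentures: weight = 5.92/39.85 = 0.1486; after-tax cost = 8.4% × (1 − 20%) = 6.7200%.
WACC = 0.6740 × 18.0000% + 0.1774 × 7.2480% + 0.1486 × 6.7200% = 14.4167%.

14.42%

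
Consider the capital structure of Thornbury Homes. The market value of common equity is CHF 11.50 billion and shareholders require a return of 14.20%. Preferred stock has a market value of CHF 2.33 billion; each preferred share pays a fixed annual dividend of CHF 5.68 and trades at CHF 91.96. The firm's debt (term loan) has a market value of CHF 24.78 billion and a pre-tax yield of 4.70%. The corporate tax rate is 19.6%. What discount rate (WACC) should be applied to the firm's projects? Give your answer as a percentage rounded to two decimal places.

7.03%

Cost of preferred: Rp = 5.68 / 91.96 = 6.1766%.
Total capital V = 11.5 + 2.33 + 24.78 = 38.61.
Equity: weight = 11.5/38.61 = 0.2979; cost = 14.2%.
Preferred: weight = 2.33/38.61 = 0.0603; cost = 6.1766%.
Term loan: weight = 24.78/38.61 = 0.6418; after-tax cost = 4.7% × (1 − 19.6%) = 3.7788%.
WACC = 0.2979 × 14.2000% + 0.0603 × 6.1766% + 0.6418 × 3.7788% = 7.0275%.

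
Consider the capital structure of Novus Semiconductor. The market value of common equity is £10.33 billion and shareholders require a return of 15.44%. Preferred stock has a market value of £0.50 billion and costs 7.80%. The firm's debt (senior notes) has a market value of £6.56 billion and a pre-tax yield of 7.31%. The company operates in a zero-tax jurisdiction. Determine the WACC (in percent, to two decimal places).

12.15%

Total capital V = 10.33 + 0.5 + 6.56 = 17.39.
Equity: weight = 10.33/17.39 = 0.5940; cost = 15.44%.
Preferred: weight = 0.5/17.39 = 0.0288; cost = 7.8%.
Senior notes: weight = 6.56/17.39 = 0.3772; after-tax cost = 7.31% × (1 − 0%) = 7.3100%.
WACC = 0.5940 × 15.4400% + 0.0288 × 7.8000% + 0.3772 × 7.3100% = 12.1535%.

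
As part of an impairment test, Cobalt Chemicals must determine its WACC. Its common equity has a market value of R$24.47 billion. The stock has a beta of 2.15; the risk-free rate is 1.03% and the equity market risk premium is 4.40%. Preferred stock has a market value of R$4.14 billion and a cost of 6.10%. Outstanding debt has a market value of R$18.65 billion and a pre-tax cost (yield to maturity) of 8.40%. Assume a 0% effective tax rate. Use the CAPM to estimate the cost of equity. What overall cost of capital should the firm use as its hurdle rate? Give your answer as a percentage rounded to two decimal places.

Cost of equity via CAPM: Re = 1.03% + 2.15 × 4.4% = 10.4900%.
Total capital V = 24.47 + 4.14 + 18.65 = 47.26.
Equity: weight = 24.47/47.26 = 0.5178; cost = 10.49%.
Preferred: weight = 4.14/47.26 = 0.0876; cost = 6.1%.
Debt: weight = 18.65/47.26 = 0.3946; after-tax cost = 8.4% × (1 − 0%) = 8.4000%.
WACC = 0.5178 × 10.4900% + 0.0876 × 6.1000% + 0.3946 × 8.4000% = 9.2807%.

9.28%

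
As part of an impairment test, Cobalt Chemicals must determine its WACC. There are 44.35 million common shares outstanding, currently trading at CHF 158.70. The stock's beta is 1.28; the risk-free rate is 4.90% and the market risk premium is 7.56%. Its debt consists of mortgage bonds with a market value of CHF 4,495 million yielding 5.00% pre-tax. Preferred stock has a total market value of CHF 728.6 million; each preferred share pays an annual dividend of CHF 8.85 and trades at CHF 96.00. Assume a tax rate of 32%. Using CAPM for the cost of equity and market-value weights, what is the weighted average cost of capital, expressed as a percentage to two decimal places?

Cost of equity via CAPM: Re = 4.9% + 1.28 × 7.56% = 14.5768%.
Cost of preferred: Rp = 8.85 / 96.0 = 9.2188%.
Market value of equity E = 158.7 × 44.35m = 7038.345m.
Total capital V = 7038.345 + 728.6 + 4495 = 12261.945.
Equity: weight = 7038.345/12261.945 = 0.5740; cost = 14.5768%.
Preferred: weight = 728.6/12261.945 = 0.0594; cost = 9.2188%.
Mortgage bonds: weight = 4495/12261.945 = 0.3666; after-tax cost = 5% × (1 − 32%) = 3.4000%.
WACC = 0.5740 × 14.5768% + 0.0594 × 9.2188% + 0.3666 × 3.4000% = 10.1612%.

10.16%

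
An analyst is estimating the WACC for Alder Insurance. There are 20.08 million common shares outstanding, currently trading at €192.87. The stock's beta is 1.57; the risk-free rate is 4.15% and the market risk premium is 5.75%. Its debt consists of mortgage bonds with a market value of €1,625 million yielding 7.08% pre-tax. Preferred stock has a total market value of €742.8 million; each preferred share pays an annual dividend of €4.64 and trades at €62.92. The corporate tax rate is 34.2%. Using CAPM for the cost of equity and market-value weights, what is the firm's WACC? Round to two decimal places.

Cost of equity via CAPM: Re = 4.15% + 1.57 × 5.75% = 13.1775%.
Cost of preferred: Rp = 4.64 / 62.92 = 7.3744%.
Market value of equity E = 192.87 × 20.08m = 3872.8296m.
Total capital V = 3872.8296 + 742.8 + 1625 = 6240.6296.
Equity: weight = 3872.8296/6240.6296 = 0.6206; cost = 13.1775%.
Preferred: weight = 742.8/6240.6296 = 0.1190; cost = 7.3744%.
Mortgage bonds: weight = 1625/6240.6296 = 0.2604; after-tax cost = 7.08% × (1 − 34.2%) = 4.6586%.
WACC = 0.6206 × 13.1775% + 0.1190 × 7.3744% + 0.2604 × 4.6586% = 10.2685%.

10.27%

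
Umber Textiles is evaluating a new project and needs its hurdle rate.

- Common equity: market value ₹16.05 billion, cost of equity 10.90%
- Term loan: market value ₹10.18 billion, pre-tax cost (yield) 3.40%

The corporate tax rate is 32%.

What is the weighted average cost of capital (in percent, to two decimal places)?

Total capital V = 16.05 + 10.18 = 26.23.
Equity: weight = 16.05/26.23 = 0.6119; cost = 10.9%.
Term loan: weight = 10.18/26.23 = 0.3881; after-tax cost = 3.4% × (1 − 32%) = 2.3120%.
WACC = 0.6119 × 10.9000% + 0.3881 × 2.3120% = 7.5670%.

7.57%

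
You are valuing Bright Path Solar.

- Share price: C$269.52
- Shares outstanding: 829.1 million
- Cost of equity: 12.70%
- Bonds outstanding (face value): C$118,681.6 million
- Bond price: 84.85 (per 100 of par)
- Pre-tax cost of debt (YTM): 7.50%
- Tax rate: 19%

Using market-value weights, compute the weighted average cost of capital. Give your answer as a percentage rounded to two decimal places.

10.64%

Market value of equity E = 269.52 × 829.1m = 223459.032m. Market value of debt D = 118681.6m × 84.85/100 = 100701.3376m.
Total capital V = 223459.032 + 100701.3376 = 324160.3696.
Equity: weight = 223459.032/324160.3696 = 0.6893; cost = 12.7%.
Bonds outstanding: weight = 100701.3376/324160.3696 = 0.3107; after-tax cost = 7.5% × (1 − 19%) = 6.0750%.
WACC = 0.6893 × 12.7000% + 0.3107 × 6.0750% = 10.6419%.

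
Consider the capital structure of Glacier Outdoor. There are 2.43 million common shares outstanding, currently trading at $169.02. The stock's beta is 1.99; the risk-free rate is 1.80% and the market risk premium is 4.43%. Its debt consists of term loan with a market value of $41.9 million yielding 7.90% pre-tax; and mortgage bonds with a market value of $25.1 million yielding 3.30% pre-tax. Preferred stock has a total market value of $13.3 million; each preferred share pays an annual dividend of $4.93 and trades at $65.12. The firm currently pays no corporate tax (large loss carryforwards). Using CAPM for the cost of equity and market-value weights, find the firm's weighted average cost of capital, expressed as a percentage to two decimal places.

Cost of equity via CAPM: Re = 1.8% + 1.99 × 4.43% = 10.6157%.
Cost of preferred: Rp = 4.93 / 65.12 = 7.5706%.
Market value of equity E = 169.02 × 2.43m = 410.7186m.
Total capital V = 410.7186 + 13.3 + 41.9 + 25.1 = 491.0186.
Equity: weight = 410.7186/491.0186 = 0.8365; cost = 10.6157%.
Preferred: weight = 13.3/491.0186 = 0.0271; cost = 7.5706%.
Term loan: weight = 41.9/491.0186 = 0.0853; after-tax cost = 7.9% × (1 − 0%) = 7.9000%.
Mortgage bonds: weight = 25.1/491.0186 = 0.0511; after-tax cost = 3.3% × (1 − 0%) = 3.3000%.
WACC = 0.8365 × 10.6157% + 0.0271 × 7.5706% + 0.0853 × 7.9000% + 0.0511 × 3.3000% = 9.9275%.

9.93%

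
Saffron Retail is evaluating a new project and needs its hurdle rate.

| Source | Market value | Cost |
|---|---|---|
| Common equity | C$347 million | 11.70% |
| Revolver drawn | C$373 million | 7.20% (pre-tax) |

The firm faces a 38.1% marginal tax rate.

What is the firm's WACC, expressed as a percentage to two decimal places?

7.95%

Total capital V = 347 + 373 = 720.
Equity: weight = 347/720 = 0.4819; cost = 11.7%.
Revolver drawn: weight = 373/720 = 0.5181; after-tax cost = 7.2% × (1 − 38.1%) = 4.4568%.
WACC = 0.4819 × 11.7000% + 0.5181 × 4.4568% = 7.9476%.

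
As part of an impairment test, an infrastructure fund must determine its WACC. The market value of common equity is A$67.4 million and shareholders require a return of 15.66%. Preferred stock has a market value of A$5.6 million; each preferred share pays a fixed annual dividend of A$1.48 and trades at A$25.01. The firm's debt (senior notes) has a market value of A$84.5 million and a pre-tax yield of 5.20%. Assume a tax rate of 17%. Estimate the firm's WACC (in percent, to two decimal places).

9.23%

Cost of preferred: Rp = 1.48 / 25.01 = 5.9176%.
Total capital V = 67.4 + 5.6 + 84.5 = 157.5.
Equity: weight = 67.4/157.5 = 0.4279; cost = 15.66%.
Preferred: weight = 5.6/157.5 = 0.0356; cost = 5.9176%.
Senior notes: weight = 84.5/157.5 = 0.5365; after-tax cost = 5.2% × (1 − 17%) = 4.3160%.
WACC = 0.4279 × 15.6600% + 0.0356 × 5.9176% + 0.5365 × 4.3160% = 9.2275%.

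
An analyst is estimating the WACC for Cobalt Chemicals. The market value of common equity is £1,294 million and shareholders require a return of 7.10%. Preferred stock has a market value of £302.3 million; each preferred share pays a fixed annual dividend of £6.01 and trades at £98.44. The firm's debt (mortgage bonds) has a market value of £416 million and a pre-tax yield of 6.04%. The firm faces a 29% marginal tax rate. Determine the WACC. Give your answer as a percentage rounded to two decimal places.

Cost of preferred: Rp = 6.01 / 98.44 = 6.1052%.
Total capital V = 1294 + 302.3 + 416 = 2012.3.
Equity: weight = 1294/2012.3 = 0.6430; cost = 7.1%.
Preferred: weight = 302.3/2012.3 = 0.1502; cost = 6.1052%.
Mortgage bonds: weight = 416/2012.3 = 0.2067; after-tax cost = 6.04% × (1 − 29%) = 4.2884%.
WACC = 0.6430 × 7.1000% + 0.1502 × 6.1052% + 0.2067 × 4.2884% = 6.3693%.

6.37%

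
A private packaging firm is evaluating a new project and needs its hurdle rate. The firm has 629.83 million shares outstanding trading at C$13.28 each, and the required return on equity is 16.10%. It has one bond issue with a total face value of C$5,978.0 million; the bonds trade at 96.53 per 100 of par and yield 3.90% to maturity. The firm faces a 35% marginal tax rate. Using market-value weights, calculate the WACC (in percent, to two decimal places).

10.56%

Market value of equity E = 13.28 × 629.83m = 8364.1424m. Market value of debt D = 5978m × 96.53/100 = 5770.5634m.
Total capital V = 8364.1424 + 5770.5634 = 14134.7058.
Equity: weight = 8364.1424/14134.7058 = 0.5917; cost = 16.1%.
Bonds outstanding: weight = 5770.5634/14134.7058 = 0.4083; after-tax cost = 3.9% × (1 − 35%) = 2.5350%.
WACC = 0.5917 × 16.1000% + 0.4083 × 2.5350% = 10.5620%.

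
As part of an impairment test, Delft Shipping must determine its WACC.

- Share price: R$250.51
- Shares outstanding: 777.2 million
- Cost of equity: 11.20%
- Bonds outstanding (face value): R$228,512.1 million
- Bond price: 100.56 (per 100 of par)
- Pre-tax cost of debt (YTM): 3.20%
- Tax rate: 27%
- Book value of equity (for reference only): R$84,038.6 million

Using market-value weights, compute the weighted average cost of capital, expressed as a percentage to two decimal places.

6.40%

Market value of equity E = 250.51 × 777.2m = 194696.372m. Market value of debt D = 228512.1m × 100.56/100 = 229791.76776m.
Total capital V = 194696.372 + 229791.76776 = 424488.13976.
Equity: weight = 194696.372/424488.13976 = 0.4587; cost = 11.2%.
Bonds outstanding: weight = 229791.76776/424488.13976 = 0.5413; after-tax cost = 3.2% × (1 − 27%) = 2.3360%.
WACC = 0.4587 × 11.2000% + 0.5413 × 2.3360% = 6.4016%.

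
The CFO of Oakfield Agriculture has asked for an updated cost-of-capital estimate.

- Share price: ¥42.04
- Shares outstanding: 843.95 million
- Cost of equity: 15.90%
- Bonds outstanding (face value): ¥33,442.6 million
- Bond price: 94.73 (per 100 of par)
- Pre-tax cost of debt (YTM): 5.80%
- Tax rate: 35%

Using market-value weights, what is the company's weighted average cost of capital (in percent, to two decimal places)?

10.18%

Market value of equity E = 42.04 × 843.95m = 35479.658m. Market value of debt D = 33442.6m × 94.73/100 = 31680.17498m.
Total capital V = 35479.658 + 31680.17498 = 67159.83298.
Equity: weight = 35479.658/67159.83298 = 0.5283; cost = 15.9%.
Bonds outstanding: weight = 31680.17498/67159.83298 = 0.4717; after-tax cost = 5.8% × (1 − 35%) = 3.7700%.
WACC = 0.5283 × 15.9000% + 0.4717 × 3.7700% = 10.1781%.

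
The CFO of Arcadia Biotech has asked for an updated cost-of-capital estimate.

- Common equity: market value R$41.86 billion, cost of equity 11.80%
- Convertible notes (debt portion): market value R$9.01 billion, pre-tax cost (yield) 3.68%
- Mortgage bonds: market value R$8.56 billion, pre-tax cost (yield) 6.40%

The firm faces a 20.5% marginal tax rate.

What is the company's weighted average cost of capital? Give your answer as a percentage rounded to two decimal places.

Total capital V = 41.86 + 9.01 + 8.56 = 59.43.
Equity: weight = 41.86/59.43 = 0.7044; cost = 11.8%.
Convertible notes (debt portion): weight = 9.01/59.43 = 0.1516; after-tax cost = 3.68% × (1 − 20.5%) = 2.9256%.
Mortgage bonds: weight = 8.56/59.43 = 0.1440; after-tax cost = 6.4% × (1 − 20.5%) = 5.0880%.
WACC = 0.7044 × 11.8000% + 0.1516 × 2.9256% + 0.1440 × 5.0880% = 9.4878%.

9.49%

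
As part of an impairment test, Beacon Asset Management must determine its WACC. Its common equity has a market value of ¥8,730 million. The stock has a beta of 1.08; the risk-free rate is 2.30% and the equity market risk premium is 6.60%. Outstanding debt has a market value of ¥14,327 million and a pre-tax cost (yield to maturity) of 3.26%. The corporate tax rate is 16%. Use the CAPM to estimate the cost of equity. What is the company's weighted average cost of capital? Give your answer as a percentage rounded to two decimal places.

5.27%

Cost of equity via CAPM: Re = 2.3% + 1.08 × 6.6% = 9.4280%.
Total capital V = 8730 + 14327 = 23057.
Equity: weight = 8730/23057 = 0.3786; cost = 9.428%.
Debt: weight = 14327/23057 = 0.6214; after-tax cost = 3.26% × (1 − 16%) = 2.7384%.
WACC = 0.3786 × 9.4280% + 0.6214 × 2.7384% = 5.2713%.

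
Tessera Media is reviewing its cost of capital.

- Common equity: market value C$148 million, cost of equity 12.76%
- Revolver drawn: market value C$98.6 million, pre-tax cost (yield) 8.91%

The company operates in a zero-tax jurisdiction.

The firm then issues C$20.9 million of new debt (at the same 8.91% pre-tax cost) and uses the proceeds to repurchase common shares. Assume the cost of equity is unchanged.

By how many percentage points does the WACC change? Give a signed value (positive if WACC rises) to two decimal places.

Current WACC:
Total capital V = 148 + 98.6 = 246.6.
Equity: weight = 148/246.6 = 0.6002; cost = 12.76%.
Revolver drawn: weight = 98.6/246.6 = 0.3998; after-tax cost = 8.91% × (1 − 0%) = 8.9100%.
WACC = 0.6002 × 12.7600% + 0.3998 × 8.9100% = 11.2206%.
After the change:
Total capital V = 127.1 + 119.5 = 246.6.
Equity: weight = 127.1/246.6 = 0.5154; cost = 12.76%.
Revolver drawn: weight = 119.5/246.6 = 0.4846; after-tax cost = 8.91% × (1 − 0%) = 8.9100%.
WACC = 0.5154 × 12.7600% + 0.4846 × 8.9100% = 10.8943%.
Change in WACC = 10.8943% − 11.2206% = -0.3263 pp.

-0.33 pp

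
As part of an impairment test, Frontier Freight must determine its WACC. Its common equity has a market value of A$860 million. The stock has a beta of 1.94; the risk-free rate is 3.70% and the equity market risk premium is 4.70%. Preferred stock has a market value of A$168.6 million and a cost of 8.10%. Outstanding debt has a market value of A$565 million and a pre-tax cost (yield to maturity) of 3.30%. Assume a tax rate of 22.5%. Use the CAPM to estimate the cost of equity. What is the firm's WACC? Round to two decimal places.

Cost of equity via CAPM: Re = 3.7% + 1.94 × 4.7% = 12.8180%.
Total capital V = 860 + 168.6 + 565 = 1593.6.
Equity: weight = 860/1593.6 = 0.5397; cost = 12.818%.
Preferred: weight = 168.6/1593.6 = 0.1058; cost = 8.1%.
Debt: weight = 565/1593.6 = 0.3545; after-tax cost = 3.3% × (1 − 22.5%) = 2.5575%.
WACC = 0.5397 × 12.8180% + 0.1058 × 8.1000% + 0.3545 × 2.5575% = 8.6811%.

8.68%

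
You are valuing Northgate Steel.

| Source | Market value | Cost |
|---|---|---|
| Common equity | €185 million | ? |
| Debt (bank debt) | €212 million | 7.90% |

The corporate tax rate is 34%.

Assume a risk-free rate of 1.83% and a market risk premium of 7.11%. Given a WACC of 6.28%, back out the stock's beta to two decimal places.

0.80

Total capital V = 185 + 212 = 397.
Equity weight = 185/397 = 0.4660.
Bank debt weight = 212/397 = 0.5340.
Debt contribution = 0.5340 × 7.9% × (1 − 34%) = 2.7843%.
Required equity contribution = 6.28% − 2.7843% = 3.4957%  ⇒  Re = 7.5016%.
CAPM: 7.5016% = 1.83% + β × 7.11%  ⇒  β = 0.7977.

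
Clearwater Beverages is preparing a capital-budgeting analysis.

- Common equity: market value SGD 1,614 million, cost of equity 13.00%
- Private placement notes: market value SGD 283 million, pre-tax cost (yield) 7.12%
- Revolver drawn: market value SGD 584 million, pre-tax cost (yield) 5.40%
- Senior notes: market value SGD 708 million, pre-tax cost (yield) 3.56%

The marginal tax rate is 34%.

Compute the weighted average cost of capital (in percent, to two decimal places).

Total capital V = 1614 + 283 + 584 + 708 = 3189.
Equity: weight = 1614/3189 = 0.5061; cost = 13%.
Private placement notes: weight = 283/3189 = 0.0887; after-tax cost = 7.12% × (1 − 34%) = 4.6992%.
Revolver drawn: weight = 584/3189 = 0.1831; after-tax cost = 5.4% × (1 − 34%) = 3.5640%.
Senior notes: weight = 708/3189 = 0.2220; after-tax cost = 3.56% × (1 − 34%) = 2.3496%.
WACC = 0.5061 × 13.0000% + 0.0887 × 4.6992% + 0.1831 × 3.5640% + 0.2220 × 2.3496% = 8.1708%.

8.17%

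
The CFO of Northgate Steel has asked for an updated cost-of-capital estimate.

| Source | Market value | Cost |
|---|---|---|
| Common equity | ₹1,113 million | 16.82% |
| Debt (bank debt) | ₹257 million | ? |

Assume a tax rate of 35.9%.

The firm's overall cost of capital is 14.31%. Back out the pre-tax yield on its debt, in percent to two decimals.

Total capital V = 1113 + 257 = 1370.
Equity weight = 1113/1370 = 0.8124.
Bank debt weight = 257/1370 = 0.1876.
Equity contribution = 0.8124 × 16.82% = 13.6647%.
Remaining for debt = 14.31% − 13.6647% = 0.6453%.
Rd × (1 − 35.9%) × 0.1876 = 0.6453%  ⇒  Rd = 5.3664%.

5.37%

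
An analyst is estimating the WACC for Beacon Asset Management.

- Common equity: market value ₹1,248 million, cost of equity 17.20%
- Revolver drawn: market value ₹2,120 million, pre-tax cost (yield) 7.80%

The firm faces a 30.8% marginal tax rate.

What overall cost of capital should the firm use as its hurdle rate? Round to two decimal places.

Total capital V = 1248 + 2120 = 3368.
Equity: weight = 1248/3368 = 0.3705; cost = 17.2%.
Revolver drawn: weight = 2120/3368 = 0.6295; after-tax cost = 7.8% × (1 − 30.8%) = 5.3976%.
WACC = 0.3705 × 17.2000% + 0.6295 × 5.3976% = 9.7709%.

9.77%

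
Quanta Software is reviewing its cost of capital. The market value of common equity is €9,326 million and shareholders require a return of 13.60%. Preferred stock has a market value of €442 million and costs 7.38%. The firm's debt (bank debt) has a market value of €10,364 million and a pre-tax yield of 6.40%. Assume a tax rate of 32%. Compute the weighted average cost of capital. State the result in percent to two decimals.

8.70%

Total capital V = 9326 + 442 + 10364 = 20132.
Equity: weight = 9326/20132 = 0.4632; cost = 13.6%.
Preferred: weight = 442/20132 = 0.0220; cost = 7.38%.
Bank debt: weight = 10364/20132 = 0.5148; after-tax cost = 6.4% × (1 − 32%) = 4.3520%.
WACC = 0.4632 × 13.6000% + 0.0220 × 7.3800% + 0.5148 × 4.3520% = 8.7025%.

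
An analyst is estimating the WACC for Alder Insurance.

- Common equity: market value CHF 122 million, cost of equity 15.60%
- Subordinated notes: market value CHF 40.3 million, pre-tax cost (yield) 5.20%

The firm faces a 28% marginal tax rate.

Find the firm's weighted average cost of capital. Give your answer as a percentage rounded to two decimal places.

Total capital V = 122 + 40.3 = 162.3.
Equity: weight = 122/162.3 = 0.7517; cost = 15.6%.
Subordinated notes: weight = 40.3/162.3 = 0.2483; after-tax cost = 5.2% × (1 − 28%) = 3.7440%.
WACC = 0.7517 × 15.6000% + 0.2483 × 3.7440% = 12.6561%.

12.66%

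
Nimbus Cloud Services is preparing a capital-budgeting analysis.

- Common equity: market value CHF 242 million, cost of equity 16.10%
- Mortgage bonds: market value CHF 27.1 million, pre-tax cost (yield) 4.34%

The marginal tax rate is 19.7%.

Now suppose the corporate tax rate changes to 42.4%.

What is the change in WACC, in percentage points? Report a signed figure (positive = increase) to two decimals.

-0.10 pp

Current WACC:
Total capital V = 242 + 27.1 = 269.1.
Equity: weight = 242/269.1 = 0.8993; cost = 16.1%.
Mortgage bonds: weight = 27.1/269.1 = 0.1007; after-tax cost = 4.34% × (1 − 19.7%) = 3.4850%.
WACC = 0.8993 × 16.1000% + 0.1007 × 3.4850% = 14.8296%.
After the change:
Total capital V = 242 + 27.1 = 269.1.
Equity: weight = 242/269.1 = 0.8993; cost = 16.1%.
Mortgage bonds: weight = 27.1/269.1 = 0.1007; after-tax cost = 4.34% × (1 − 42.4%) = 2.4998%.
WACC = 0.8993 × 16.1000% + 0.1007 × 2.4998% = 14.7304%.
Change in WACC = 14.7304% − 14.8296% = -0.0992 pp.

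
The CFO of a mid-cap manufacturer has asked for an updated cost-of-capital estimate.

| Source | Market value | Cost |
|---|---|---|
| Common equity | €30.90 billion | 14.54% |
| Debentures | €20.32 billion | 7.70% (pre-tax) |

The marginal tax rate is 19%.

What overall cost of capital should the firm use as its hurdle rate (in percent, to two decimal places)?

Total capital V = 30.9 + 20.32 = 51.22.
Equity: weight = 30.9/51.22 = 0.6033; cost = 14.54%.
Debentures: weight = 20.32/51.22 = 0.3967; after-tax cost = 7.7% × (1 − 19%) = 6.2370%.
WACC = 0.6033 × 14.5400% + 0.3967 × 6.2370% = 11.2460%.

11.25%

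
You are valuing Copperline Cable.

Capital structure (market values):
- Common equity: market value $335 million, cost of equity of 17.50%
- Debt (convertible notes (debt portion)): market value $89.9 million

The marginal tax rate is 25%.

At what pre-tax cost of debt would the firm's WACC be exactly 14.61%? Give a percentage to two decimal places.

Total capital V = 335 + 89.9 = 424.9.
Equity weight = 335/424.9 = 0.7884.
Convertible notes (debt portion) weight = 89.9/424.9 = 0.2116.
Equity contribution = 0.7884 × 17.5% = 13.7974%.
Remaining for debt = 14.61% − 13.7974% = 0.8126%.
Rd × (1 − 25%) × 0.2116 = 0.8126%  ⇒  Rd = 5.1211%.

5.12%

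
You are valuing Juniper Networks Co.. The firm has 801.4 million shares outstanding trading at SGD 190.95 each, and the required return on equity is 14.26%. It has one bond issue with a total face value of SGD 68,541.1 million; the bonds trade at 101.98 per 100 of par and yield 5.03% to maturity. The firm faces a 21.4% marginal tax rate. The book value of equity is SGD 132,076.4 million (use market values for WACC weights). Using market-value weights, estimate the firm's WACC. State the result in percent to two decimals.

Market value of equity E = 190.95 × 801.4m = 153027.33m. Market value of debt D = 68541.1m × 101.98/100 = 69898.21378m.
Total capital V = 153027.33 + 69898.21378 = 222925.54378.
Equity: weight = 153027.33/222925.54378 = 0.6865; cost = 14.26%.
Bonds outstanding: weight = 69898.21378/222925.54378 = 0.3135; after-tax cost = 5.03% × (1 − 21.4%) = 3.9536%.
WACC = 0.6865 × 14.2600% + 0.3135 × 3.9536% = 11.0284%.

11.03%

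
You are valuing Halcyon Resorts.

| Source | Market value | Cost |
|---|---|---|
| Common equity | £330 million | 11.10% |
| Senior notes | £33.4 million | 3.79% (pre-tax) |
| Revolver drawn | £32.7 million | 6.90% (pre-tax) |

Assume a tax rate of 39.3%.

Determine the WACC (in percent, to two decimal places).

Total capital V = 330 + 33.4 + 32.7 = 396.1.
Equity: weight = 330/396.1 = 0.8331; cost = 11.1%.
Senior notes: weight = 33.4/396.1 = 0.0843; after-tax cost = 3.79% × (1 − 39.3%) = 2.3005%.
Revolver drawn: weight = 32.7/396.1 = 0.0826; after-tax cost = 6.9% × (1 − 39.3%) = 4.1883%.
WACC = 0.8331 × 11.1000% + 0.0843 × 2.3005% + 0.0826 × 4.1883% = 9.7874%.

9.79%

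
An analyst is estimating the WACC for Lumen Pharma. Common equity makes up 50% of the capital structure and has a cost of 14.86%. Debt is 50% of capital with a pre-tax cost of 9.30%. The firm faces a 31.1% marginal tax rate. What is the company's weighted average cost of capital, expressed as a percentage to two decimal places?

10.63%

After-tax cost of debt = 9.3% × (1 − 31.1%) = 6.4077%.
WACC = 0.500 × 14.8600% + 0.500 × 6.4077% = 10.6339%.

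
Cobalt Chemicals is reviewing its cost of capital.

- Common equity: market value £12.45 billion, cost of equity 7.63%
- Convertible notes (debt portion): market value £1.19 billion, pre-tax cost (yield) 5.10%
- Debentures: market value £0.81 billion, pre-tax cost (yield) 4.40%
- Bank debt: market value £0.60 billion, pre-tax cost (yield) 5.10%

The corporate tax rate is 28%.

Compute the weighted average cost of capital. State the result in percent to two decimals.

Total capital V = 12.45 + 1.19 + 0.81 + 0.6 = 15.05.
Equity: weight = 12.45/15.05 = 0.8272; cost = 7.63%.
Convertible notes (debt portion): weight = 1.19/15.05 = 0.0791; after-tax cost = 5.1% × (1 − 28%) = 3.6720%.
Debentures: weight = 0.81/15.05 = 0.0538; after-tax cost = 4.4% × (1 − 28%) = 3.1680%.
Bank debt: weight = 0.6/15.05 = 0.0399; after-tax cost = 5.1% × (1 − 28%) = 3.6720%.
WACC = 0.8272 × 7.6300% + 0.0791 × 3.6720% + 0.0538 × 3.1680% + 0.0399 × 3.6720% = 6.9191%.

6.92%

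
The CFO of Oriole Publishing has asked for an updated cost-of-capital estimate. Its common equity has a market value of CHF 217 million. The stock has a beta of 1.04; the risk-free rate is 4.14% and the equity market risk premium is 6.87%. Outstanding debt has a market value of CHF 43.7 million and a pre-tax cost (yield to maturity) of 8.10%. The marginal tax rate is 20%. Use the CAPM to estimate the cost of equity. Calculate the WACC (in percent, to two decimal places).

Cost of equity via CAPM: Re = 4.14% + 1.04 × 6.87% = 11.2848%.
Total capital V = 217 + 43.7 = 260.7.
Equity: weight = 217/260.7 = 0.8324; cost = 11.2848%.
Debt: weight = 43.7/260.7 = 0.1676; after-tax cost = 8.1% × (1 − 20%) = 6.4800%.
WACC = 0.8324 × 11.2848% + 0.1676 × 6.4800% = 10.4794%.

10.48%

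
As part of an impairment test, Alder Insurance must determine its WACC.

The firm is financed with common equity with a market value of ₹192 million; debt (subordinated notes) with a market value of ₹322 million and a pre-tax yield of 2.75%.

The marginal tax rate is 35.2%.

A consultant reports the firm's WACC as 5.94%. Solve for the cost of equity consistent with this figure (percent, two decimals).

Total capital V = 192 + 322 = 514.
Equity weight = 192/514 = 0.3735.
Subordinated notes weight = 322/514 = 0.6265.
Debt contribution = 0.6265 × 2.75% × (1 − 35.2%) = 1.1164%.
Required equity contribution = 5.94% − 1.1164% = 4.8236%.
Re = 4.8236% / 0.3735 = 12.9133%.

12.91%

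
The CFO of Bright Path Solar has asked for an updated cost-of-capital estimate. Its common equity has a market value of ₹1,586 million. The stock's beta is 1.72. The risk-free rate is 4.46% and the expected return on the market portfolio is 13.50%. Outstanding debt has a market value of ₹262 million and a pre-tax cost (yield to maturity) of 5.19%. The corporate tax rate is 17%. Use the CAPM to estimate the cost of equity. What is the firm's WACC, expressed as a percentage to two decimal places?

17.78%

Market risk premium = 13.5% − 4.46% = 9.04%.
Cost of equity via CAPM: Re = 4.46% + 1.72 × 9.04% = 20.0088%.
Total capital V = 1586 + 262 = 1848.
Equity: weight = 1586/1848 = 0.8582; cost = 20.0088%.
Debt: weight = 262/1848 = 0.1418; after-tax cost = 5.19% × (1 − 17%) = 4.3077%.
WACC = 0.8582 × 20.0088% + 0.1418 × 4.3077% = 17.7828%.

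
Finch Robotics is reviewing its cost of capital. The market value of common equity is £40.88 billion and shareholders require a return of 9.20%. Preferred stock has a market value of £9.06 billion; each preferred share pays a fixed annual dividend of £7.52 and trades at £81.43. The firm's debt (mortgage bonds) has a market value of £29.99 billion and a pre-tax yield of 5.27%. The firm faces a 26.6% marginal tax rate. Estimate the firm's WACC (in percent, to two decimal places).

Cost of preferred: Rp = 7.52 / 81.43 = 9.2349%.
Total capital V = 40.88 + 9.06 + 29.99 = 79.93.
Equity: weight = 40.88/79.93 = 0.5114; cost = 9.2%.
Preferred: weight = 9.06/79.93 = 0.1133; cost = 9.2349%.
Mortgage bonds: weight = 29.99/79.93 = 0.3752; after-tax cost = 5.27% × (1 − 26.6%) = 3.8682%.
WACC = 0.5114 × 9.2000% + 0.1133 × 9.2349% + 0.3752 × 3.8682% = 7.2034%.

7.20%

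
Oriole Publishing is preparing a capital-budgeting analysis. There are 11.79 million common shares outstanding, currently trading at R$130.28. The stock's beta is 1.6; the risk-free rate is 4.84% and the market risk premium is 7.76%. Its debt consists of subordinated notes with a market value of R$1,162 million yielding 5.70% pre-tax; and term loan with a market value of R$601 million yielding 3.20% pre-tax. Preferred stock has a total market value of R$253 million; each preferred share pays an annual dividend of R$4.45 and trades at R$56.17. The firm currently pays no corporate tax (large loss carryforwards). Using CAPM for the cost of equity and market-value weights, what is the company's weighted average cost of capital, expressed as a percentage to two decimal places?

10.43%

Cost of equity via CAPM: Re = 4.84% + 1.6 × 7.76% = 17.2560%.
Cost of preferred: Rp = 4.45 / 56.17 = 7.9224%.
Market value of equity E = 130.28 × 11.79m = 1536.0012m.
Total capital V = 1536.0012 + 253 + 1162 + 601 = 3552.0012.
Equity: weight = 1536.0012/3552.0012 = 0.4324; cost = 17.256%.
Preferred: weight = 253/3552.0012 = 0.0712; cost = 7.9224%.
Subordinated notes: weight = 1162/3552.0012 = 0.3271; after-tax cost = 5.7% × (1 − 0%) = 5.7000%.
Term loan: weight = 601/3552.0012 = 0.1692; after-tax cost = 3.2% × (1 − 0%) = 3.2000%.
WACC = 0.4324 × 17.2560% + 0.0712 × 7.9224% + 0.3271 × 5.7000% + 0.1692 × 3.2000% = 10.4325%.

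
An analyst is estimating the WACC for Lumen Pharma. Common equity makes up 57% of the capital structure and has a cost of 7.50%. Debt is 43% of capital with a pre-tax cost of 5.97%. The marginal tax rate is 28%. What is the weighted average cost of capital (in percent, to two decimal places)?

6.12%

After-tax cost of debt = 5.97% × (1 − 28%) = 4.2984%.
WACC = 0.570 × 7.5000% + 0.430 × 4.2984% = 6.1233%.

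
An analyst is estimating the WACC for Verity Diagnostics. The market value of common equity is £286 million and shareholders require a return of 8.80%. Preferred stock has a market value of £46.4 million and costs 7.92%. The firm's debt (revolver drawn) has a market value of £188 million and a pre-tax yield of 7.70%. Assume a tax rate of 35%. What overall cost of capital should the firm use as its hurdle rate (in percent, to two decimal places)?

7.35%

Total capital V = 286 + 46.4 + 188 = 520.4.
Equity: weight = 286/520.4 = 0.5496; cost = 8.8%.
Preferred: weight = 46.4/520.4 = 0.0892; cost = 7.92%.
Revolver drawn: weight = 188/520.4 = 0.3613; after-tax cost = 7.7% × (1 − 35%) = 5.0050%.
WACC = 0.5496 × 8.8000% + 0.0892 × 7.9200% + 0.3613 × 5.0050% = 7.3506%.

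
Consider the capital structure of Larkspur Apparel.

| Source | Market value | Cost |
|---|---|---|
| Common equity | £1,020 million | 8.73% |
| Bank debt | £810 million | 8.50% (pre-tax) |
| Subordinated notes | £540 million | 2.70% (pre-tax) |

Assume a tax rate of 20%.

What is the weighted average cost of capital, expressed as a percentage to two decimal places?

Total capital V = 1020 + 810 + 540 = 2370.
Equity: weight = 1020/2370 = 0.4304; cost = 8.73%.
Bank debt: weight = 810/2370 = 0.3418; after-tax cost = 8.5% × (1 − 20%) = 6.8000%.
Subordinated notes: weight = 540/2370 = 0.2278; after-tax cost = 2.7% × (1 − 20%) = 2.1600%.
WACC = 0.4304 × 8.7300% + 0.3418 × 6.8000% + 0.2278 × 2.1600% = 6.5734%.

6.57%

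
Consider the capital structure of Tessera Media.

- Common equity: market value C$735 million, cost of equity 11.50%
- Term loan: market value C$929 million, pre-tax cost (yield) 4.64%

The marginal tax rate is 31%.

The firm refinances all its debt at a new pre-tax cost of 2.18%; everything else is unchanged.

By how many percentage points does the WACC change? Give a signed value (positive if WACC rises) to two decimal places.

Current WACC:
Total capital V = 735 + 929 = 1664.
Equity: weight = 735/1664 = 0.4417; cost = 11.5%.
Term loan: weight = 929/1664 = 0.5583; after-tax cost = 4.64% × (1 − 31%) = 3.2016%.
WACC = 0.4417 × 11.5000% + 0.5583 × 3.2016% = 6.8671%.
After the change:
Total capital V = 735 + 929 = 1664.
Equity: weight = 735/1664 = 0.4417; cost = 11.5%.
Term loan: weight = 929/1664 = 0.5583; after-tax cost = 2.18% × (1 − 31%) = 1.5042%.
WACC = 0.4417 × 11.5000% + 0.5583 × 1.5042% = 5.9194%.
Change in WACC = 5.9194% − 6.8671% = -0.9476 pp.

-0.95 pp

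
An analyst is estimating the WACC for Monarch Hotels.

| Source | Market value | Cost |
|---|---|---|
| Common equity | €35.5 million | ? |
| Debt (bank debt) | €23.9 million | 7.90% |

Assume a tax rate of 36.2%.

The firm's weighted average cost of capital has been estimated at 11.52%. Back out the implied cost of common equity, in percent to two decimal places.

Total capital V = 35.5 + 23.9 = 59.4.
Equity weight = 35.5/59.4 = 0.5976.
Bank debt weight = 23.9/59.4 = 0.4024.
Debt contribution = 0.4024 × 7.9% × (1 − 36.2%) = 2.0280%.
Required equity contribution = 11.52% − 2.0280% = 9.4920%.
Re = 9.4920% / 0.5976 = 15.8825%.

15.88%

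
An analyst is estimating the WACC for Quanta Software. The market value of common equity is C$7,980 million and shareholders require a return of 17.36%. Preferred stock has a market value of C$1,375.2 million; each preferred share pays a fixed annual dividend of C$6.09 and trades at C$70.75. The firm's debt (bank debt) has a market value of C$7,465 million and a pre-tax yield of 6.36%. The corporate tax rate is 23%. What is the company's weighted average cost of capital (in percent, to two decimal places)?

Cost of preferred: Rp = 6.09 / 70.75 = 8.6078%.
Total capital V = 7980 + 1375.2 + 7465 = 16820.2.
Equity: weight = 7980/16820.2 = 0.4744; cost = 17.36%.
Preferred: weight = 1375.2/16820.2 = 0.0818; cost = 8.6078%.
Bank debt: weight = 7465/16820.2 = 0.4438; after-tax cost = 6.36% × (1 − 23%) = 4.8972%.
WACC = 0.4744 × 17.3600% + 0.0818 × 8.6078% + 0.4438 × 4.8972% = 11.1133%.

11.11%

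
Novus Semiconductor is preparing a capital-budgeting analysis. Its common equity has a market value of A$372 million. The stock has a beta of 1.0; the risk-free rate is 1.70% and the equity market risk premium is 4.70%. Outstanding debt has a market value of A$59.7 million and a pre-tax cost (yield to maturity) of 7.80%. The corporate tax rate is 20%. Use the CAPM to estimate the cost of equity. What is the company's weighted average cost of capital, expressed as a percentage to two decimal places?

Cost of equity via CAPM: Re = 1.7% + 1.0 × 4.7% = 6.4000%.
Total capital V = 372 + 59.7 = 431.7.
Equity: weight = 372/431.7 = 0.8617; cost = 6.4%.
Debt: weight = 59.7/431.7 = 0.1383; after-tax cost = 7.8% × (1 − 20%) = 6.2400%.
WACC = 0.8617 × 6.4000% + 0.1383 × 6.2400% = 6.3779%.

6.38%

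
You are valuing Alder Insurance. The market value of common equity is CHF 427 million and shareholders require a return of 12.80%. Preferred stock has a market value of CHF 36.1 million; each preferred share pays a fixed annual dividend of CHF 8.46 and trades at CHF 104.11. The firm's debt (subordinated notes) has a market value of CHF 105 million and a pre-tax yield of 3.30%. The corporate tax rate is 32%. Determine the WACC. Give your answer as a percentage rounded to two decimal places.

10.55%

Cost of preferred: Rp = 8.46 / 104.11 = 8.1260%.
Total capital V = 427 + 36.1 + 105 = 568.1.
Equity: weight = 427/568.1 = 0.7516; cost = 12.8%.
Preferred: weight = 36.1/568.1 = 0.0635; cost = 8.126%.
Subordinated notes: weight = 105/568.1 = 0.1848; after-tax cost = 3.3% × (1 − 32%) = 2.2440%.
WACC = 0.7516 × 12.8000% + 0.0635 × 8.1260% + 0.1848 × 2.2440% = 10.5520%.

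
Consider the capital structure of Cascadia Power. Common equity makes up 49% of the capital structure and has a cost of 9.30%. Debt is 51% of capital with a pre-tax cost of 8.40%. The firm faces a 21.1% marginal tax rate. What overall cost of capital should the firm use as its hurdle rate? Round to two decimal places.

7.94%

After-tax cost of debt = 8.4% × (1 − 21.1%) = 6.6276%.
WACC = 0.490 × 9.3000% + 0.510 × 6.6276% = 7.9371%.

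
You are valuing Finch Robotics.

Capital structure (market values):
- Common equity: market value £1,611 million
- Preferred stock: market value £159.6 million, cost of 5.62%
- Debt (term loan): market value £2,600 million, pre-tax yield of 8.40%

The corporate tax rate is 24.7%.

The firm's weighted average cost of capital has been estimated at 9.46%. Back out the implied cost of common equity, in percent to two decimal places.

14.90%

Total capital V = 1611 + 159.6 + 2600 = 4370.6.
Equity weight = 1611/4370.6 = 0.3686.
Preferred weight = 159.6/4370.6 = 0.0365.
Term loan weight = 2600/4370.6 = 0.5949.
Debt contribution = 0.5949 × 8.4% × (1 − 24.7%) = 3.7628%.
Preferred contribution = 0.0365 × 5.62% = 0.2052%.
Required equity contribution = 9.46% − 3.9680% = 5.4920%.
Re = 5.4920% / 0.3686 = 14.8997%.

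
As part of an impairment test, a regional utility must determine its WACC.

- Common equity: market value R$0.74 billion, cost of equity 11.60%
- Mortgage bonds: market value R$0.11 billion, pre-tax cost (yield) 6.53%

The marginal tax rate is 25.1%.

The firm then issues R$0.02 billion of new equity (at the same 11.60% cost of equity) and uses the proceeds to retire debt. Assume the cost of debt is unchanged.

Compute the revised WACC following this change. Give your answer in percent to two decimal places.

After the change:
Total capital V = 0.76 + 0.09 = 0.85.
Equity: weight = 0.76/0.85 = 0.8941; cost = 11.6%.
Mortgage bonds: weight = 0.09/0.85 = 0.1059; after-tax cost = 6.53% × (1 − 25.1%) = 4.8910%.
WACC = 0.8941 × 11.6000% + 0.1059 × 4.8910% = 10.8896%.

10.89%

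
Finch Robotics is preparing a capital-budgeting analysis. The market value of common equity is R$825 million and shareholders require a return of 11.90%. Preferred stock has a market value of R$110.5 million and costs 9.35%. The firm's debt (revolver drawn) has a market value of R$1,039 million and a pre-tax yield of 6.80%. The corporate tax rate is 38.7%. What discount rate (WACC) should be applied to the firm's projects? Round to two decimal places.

7.69%

Total capital V = 825 + 110.5 + 1039 = 1974.5.
Equity: weight = 825/1974.5 = 0.4178; cost = 11.9%.
Preferred: weight = 110.5/1974.5 = 0.0560; cost = 9.35%.
Revolver drawn: weight = 1039/1974.5 = 0.5262; after-tax cost = 6.8% × (1 − 38.7%) = 4.1684%.
WACC = 0.4178 × 11.9000% + 0.0560 × 9.3500% + 0.5262 × 4.1684% = 7.6889%.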